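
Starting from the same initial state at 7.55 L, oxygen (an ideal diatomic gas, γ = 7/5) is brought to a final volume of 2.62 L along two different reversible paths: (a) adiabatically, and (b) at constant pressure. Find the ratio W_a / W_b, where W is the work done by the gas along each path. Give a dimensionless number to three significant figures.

Path (a) adiabatic: W = P₁V₁(1 − (V₁/V₂)^(γ−1))/(γ−1) → W_a/(P₁V₁) = -1.318.
Path (b) isobaric: W = P₁(V₂ − V₁) → W_b/(P₁V₁) = -0.653.
W_a / W_b = -1.318 / -0.653 = 2.018.

W_a / W_b ≈ 2.02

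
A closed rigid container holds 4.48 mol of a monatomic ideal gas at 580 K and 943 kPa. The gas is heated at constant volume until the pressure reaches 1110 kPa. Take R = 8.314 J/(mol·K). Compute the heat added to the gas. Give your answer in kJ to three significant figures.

Q ≈ 5.74 kJ

Constant volume ⇒ W = 0, so Q = ΔU = nCᵥΔT with Cᵥ = 3R/2 = 12.47 J/(mol·K).
At constant V, T₂/T₁ = P₂/P₁ ⇒ ΔT = T₁(P₂/P₁ − 1) = 580·(1110/943 − 1) = 102.7 K.
ΔU = (4.48)(12.47)(102.7) = 5739 J.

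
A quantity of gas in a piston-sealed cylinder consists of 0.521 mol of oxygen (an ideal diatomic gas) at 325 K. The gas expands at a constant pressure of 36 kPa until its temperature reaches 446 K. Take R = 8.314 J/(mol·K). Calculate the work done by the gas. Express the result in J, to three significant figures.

W ≈ 524 J

Isobaric: W = P ΔV = nR ΔT.
W = (0.521)(8.314)(446 − 325) = 524.1 J.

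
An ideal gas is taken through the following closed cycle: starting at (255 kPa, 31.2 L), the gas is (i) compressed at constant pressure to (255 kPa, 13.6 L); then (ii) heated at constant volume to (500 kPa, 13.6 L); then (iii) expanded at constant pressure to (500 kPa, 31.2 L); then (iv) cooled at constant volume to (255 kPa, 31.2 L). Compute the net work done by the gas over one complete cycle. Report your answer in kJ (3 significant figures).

W_net ≈ 4.31 kJ

Constant-volume legs do no work.
W(i) = (255)(13.6 − 31.2) = -4488 J; W(iii) = (500)(31.2 − 13.6) = 8800 J.
W_net = -4488 + 8800 = 4312 J (the clockwise enclosed area).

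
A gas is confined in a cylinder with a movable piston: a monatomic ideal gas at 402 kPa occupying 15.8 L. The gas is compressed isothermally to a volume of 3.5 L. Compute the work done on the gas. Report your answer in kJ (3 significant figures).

W ≈ 9.57 kJ

Isothermal: W = nRT ln(V₂/V₁) = P₁V₁ ln(V₂/V₁).
P₁V₁ = (402 kPa)(15.8 L) = 6352 J.
W = 6352 × ln(3.5/15.8) = 6352 × -1.507
W_by_gas = -9573 J; work on gas = −W_by = 9573 J.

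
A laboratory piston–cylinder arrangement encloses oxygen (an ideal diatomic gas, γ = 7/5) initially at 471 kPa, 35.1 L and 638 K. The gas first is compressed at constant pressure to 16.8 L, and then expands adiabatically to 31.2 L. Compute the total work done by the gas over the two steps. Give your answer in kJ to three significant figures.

Step 1 (isobaric): W = PΔV = (471 kPa)(16.8 − 35.1 L) = -8619 J.
After step 1: P = 471 kPa, V = 16.8 L, T = 305.4 K.
Step 2 (adiabatic): W = (P₁V₁ − P₂V₂)/(γ−1) = (7913 − 6177)/0.4 = 4339 J.
W_total = -8619 + 4339 = -4280 J.

W_total ≈ -4.28 kJ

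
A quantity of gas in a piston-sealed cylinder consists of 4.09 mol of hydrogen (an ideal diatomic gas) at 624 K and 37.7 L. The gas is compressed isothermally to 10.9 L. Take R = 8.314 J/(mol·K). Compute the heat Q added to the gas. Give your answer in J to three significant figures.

Isothermal ⇒ ΔU = 0, so Q = W = nRT ln(V₂/V₁).
Q = (4.09)(8.314)(624) ln(10.9/37.7) = 21219 × -1.241 = -26330 J.

Q ≈ -26300 J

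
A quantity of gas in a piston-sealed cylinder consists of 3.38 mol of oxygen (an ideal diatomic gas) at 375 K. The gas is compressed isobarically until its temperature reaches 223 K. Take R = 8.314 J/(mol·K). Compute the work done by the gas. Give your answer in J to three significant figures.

Isobaric: W = P ΔV = nR ΔT.
W = (3.38)(8.314)(223 − 375) = -4271 J.

W ≈ -4270 J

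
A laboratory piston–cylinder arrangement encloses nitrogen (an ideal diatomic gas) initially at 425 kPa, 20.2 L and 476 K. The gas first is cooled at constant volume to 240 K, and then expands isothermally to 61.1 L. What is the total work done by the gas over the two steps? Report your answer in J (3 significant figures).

W_total ≈ 4790 J

Step 1 (isochoric): W = 0 (constant volume).
After step 1: P = 214.3 kPa (V unchanged).
Step 2 (isothermal): W = P₁V₁ ln(V₂/V₁) = (4329) ln(61.1/20.2) = 4791 J.
W_total = 0 + 4791 = 4791 J.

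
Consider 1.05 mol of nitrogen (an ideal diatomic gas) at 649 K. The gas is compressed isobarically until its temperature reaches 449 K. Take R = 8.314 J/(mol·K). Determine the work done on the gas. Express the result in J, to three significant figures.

Isobaric: W = P ΔV = nR ΔT.
W = (1.05)(8.314)(449 − 649) = -1746 J.
Work on gas = −W_by = 1746 J.

W ≈ 1750 J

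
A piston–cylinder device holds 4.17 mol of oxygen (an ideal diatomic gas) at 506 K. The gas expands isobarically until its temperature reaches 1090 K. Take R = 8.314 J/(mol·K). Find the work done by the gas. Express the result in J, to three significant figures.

W ≈ 20200 J

Isobaric: W = P ΔV = nR ΔT.
W = (4.17)(8.314)(1090 − 506) = 20247 J.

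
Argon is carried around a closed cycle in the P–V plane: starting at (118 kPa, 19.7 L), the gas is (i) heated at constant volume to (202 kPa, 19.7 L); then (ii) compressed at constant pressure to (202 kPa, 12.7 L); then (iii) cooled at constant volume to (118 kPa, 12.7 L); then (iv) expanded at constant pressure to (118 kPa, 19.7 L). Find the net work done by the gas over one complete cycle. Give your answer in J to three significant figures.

W_net ≈ -588 J

Constant-volume legs do no work.
W(ii) = (202)(12.7 − 19.7) = -1414 J; W(iv) = (118)(19.7 − 12.7) = 826 J.
W_net = -1414 + 826 = -588 J (the counter-clockwise enclosed area).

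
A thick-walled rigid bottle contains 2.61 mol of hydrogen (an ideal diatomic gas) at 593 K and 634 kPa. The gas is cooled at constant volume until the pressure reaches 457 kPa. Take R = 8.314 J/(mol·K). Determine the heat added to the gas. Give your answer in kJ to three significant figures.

Constant volume ⇒ W = 0, so Q = ΔU = nCᵥΔT with Cᵥ = 5R/2 = 20.79 J/(mol·K).
At constant V, T₂/T₁ = P₂/P₁ ⇒ ΔT = T₁(P₂/P₁ − 1) = 593·(457/634 − 1) = -165.6 K.
ΔU = (2.61)(20.79)(-165.6) = -8981 J.

Q ≈ -8.98 kJ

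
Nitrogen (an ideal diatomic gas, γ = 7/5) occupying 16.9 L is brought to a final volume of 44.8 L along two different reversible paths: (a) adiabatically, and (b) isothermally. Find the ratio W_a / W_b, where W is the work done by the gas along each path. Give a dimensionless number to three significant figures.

W_a / W_b ≈ 0.828

Path (a) adiabatic: W = P₁V₁(1 − (V₁/V₂)^(γ−1))/(γ−1) → W_a/(P₁V₁) = 0.8073.
Path (b) isothermal: W = P₁V₁ ln(V₂/V₁) → W_b/(P₁V₁) = 0.9749.
W_a / W_b = 0.8073 / 0.9749 = 0.8281.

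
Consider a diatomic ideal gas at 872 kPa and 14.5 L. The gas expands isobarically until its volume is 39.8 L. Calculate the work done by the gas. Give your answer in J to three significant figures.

W ≈ 22100 J

Isobaric: W = P ΔV.
W = (872 kPa)(39.8 − 14.5 L) = (872)(25.3) = 22062 J.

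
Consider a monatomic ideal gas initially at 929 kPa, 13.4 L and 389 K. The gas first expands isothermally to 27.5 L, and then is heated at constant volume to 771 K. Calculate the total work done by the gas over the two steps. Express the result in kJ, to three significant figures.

W_total ≈ 8.95 kJ

Step 1 (isothermal): W = P₁V₁ ln(V₂/V₁) = (12449) ln(27.5/13.4) = 8950 J.
Step 2 (isochoric): W = 0 (constant volume).
W_total = 8950 + 0 = 8950 J.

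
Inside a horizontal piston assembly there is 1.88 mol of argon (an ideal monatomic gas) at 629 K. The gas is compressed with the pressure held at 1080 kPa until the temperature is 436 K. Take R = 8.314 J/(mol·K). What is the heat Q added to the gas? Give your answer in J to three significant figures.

Isobaric: W = nRΔT = (1.88)(8.314)(-193) = -3017 J.
ΔU = nCᵥΔT with Cᵥ = 3R/2: ΔU = (1.88)(12.47)(-193) = -4525 J.
Q = ΔU + W = -4525 − 3017 = -7542 J.

Q ≈ -7540 J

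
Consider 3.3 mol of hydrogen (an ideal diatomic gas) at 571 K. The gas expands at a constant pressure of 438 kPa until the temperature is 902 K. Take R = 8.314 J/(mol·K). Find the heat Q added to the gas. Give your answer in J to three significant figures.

Isobaric: W = nRΔT = (3.3)(8.314)(331) = 9081 J.
ΔU = nCᵥΔT with Cᵥ = 5R/2: ΔU = (3.3)(20.79)(331) = 22703 J.
Q = ΔU + W = 22703 + 9081 = 31785 J.

Q ≈ 31800 J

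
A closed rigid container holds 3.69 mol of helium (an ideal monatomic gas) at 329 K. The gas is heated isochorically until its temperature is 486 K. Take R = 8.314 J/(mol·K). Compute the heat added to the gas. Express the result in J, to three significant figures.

Q ≈ 7220 J

Constant volume ⇒ W = 0, so Q = ΔU = nCᵥΔT with Cᵥ = 3R/2 = 12.47 J/(mol·K).
ΔU = (3.69)(12.47)(486 − 329) = 7225 J.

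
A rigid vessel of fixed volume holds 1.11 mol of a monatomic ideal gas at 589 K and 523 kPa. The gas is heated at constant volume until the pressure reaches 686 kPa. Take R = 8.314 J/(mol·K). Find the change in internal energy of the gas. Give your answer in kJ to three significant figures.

ΔU ≈ 2.54 kJ

Constant volume ⇒ W = 0, so Q = ΔU = nCᵥΔT with Cᵥ = 3R/2 = 12.47 J/(mol·K).
At constant V, T₂/T₁ = P₂/P₁ ⇒ ΔT = T₁(P₂/P₁ − 1) = 589·(686/523 − 1) = 183.6 K.
ΔU = (1.11)(12.47)(183.6) = 2541 J.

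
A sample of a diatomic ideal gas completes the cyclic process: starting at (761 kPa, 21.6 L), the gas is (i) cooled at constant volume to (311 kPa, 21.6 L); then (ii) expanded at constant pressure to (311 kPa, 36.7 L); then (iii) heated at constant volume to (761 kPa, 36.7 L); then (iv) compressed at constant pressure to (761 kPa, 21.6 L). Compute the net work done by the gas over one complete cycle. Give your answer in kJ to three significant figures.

W_net ≈ -6.80 kJ

Constant-volume legs do no work.
W(ii) = (311)(36.7 − 21.6) = 4696 J; W(iv) = (761)(21.6 − 36.7) = -11491 J.
W_net = 4696 − 11491 = -6795 J (the counter-clockwise enclosed area).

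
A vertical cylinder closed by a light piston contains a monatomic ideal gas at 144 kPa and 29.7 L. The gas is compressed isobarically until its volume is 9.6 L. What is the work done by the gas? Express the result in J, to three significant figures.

W ≈ -2890 J

Isobaric: W = P ΔV.
W = (144 kPa)(9.6 − 29.7 L) = (144)(-20.1) = -2894 J.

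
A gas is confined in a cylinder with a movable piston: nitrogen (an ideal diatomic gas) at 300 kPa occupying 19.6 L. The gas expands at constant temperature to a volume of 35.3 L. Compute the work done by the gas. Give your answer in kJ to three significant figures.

W ≈ 3.46 kJ

Isothermal: W = nRT ln(V₂/V₁) = P₁V₁ ln(V₂/V₁).
P₁V₁ = (300 kPa)(19.6 L) = 5880 J.
W = 5880 × ln(35.3/19.6) = 5880 × 0.5884
W_by_gas = 3460 J.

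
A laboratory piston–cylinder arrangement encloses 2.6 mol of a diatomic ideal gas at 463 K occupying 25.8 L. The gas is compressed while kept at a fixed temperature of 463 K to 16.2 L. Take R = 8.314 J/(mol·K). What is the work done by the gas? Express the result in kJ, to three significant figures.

W ≈ -4.66 kJ

Isothermal: W = nRT ln(V₂/V₁).
W = (2.6)(8.314)(463) × ln(16.2/25.8)
  = 10008 × -0.4654
W_by_gas = -4658 J.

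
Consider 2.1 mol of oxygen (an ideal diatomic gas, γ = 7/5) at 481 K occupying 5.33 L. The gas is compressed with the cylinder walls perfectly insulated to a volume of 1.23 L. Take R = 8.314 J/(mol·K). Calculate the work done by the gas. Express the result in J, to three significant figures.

W ≈ -16700 J

Adiabatic: TV^(γ−1) = const with γ = 7/5.
T₂ = T₁ (V₁/V₂)^(γ−1) = 481 × (5.33/1.23)^0.4 = 481 × 1.798 = 864.7 K.
W_by = nCᵥ(T₁ − T₂) = (2.1)(20.79)(481 − 864.7) = -16749 J.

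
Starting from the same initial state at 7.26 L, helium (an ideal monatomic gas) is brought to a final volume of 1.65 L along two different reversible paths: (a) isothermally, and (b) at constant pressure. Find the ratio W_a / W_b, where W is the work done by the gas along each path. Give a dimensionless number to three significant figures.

Path (a) isothermal: W = P₁V₁ ln(V₂/V₁) → W_a/(P₁V₁) = -1.482.
Path (b) isobaric: W = P₁(V₂ − V₁) → W_b/(P₁V₁) = -0.7727.
W_a / W_b = -1.482 / -0.7727 = 1.917.

W_a / W_b ≈ 1.92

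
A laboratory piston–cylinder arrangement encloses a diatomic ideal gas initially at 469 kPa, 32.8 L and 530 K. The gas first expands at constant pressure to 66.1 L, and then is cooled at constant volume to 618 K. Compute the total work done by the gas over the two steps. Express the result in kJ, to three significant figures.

W_total ≈ 15.6 kJ

Step 1 (isobaric): W = PΔV = (469 kPa)(66.1 − 32.8 L) = 15618 J.
Step 2 (isochoric): W = 0 (constant volume).
W_total = 15618 + 0 = 15618 J.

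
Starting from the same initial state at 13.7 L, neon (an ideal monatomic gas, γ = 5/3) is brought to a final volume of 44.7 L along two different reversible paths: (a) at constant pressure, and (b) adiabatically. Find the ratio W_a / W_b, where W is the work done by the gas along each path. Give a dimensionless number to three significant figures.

Path (a) isobaric: W = P₁(V₂ − V₁) → W_a/(P₁V₁) = 2.263.
Path (b) adiabatic: W = P₁V₁(1 − (V₁/V₂)^(γ−1))/(γ−1) → W_b/(P₁V₁) = 0.8181.
W_a / W_b = 2.263 / 0.8181 = 2.766.

W_a / W_b ≈ 2.77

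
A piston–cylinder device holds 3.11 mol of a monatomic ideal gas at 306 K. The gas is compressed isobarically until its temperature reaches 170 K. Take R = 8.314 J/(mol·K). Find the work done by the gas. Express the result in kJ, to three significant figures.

Isobaric: W = P ΔV = nR ΔT.
W = (3.11)(8.314)(170 − 306) = -3516 J.

W ≈ -3.52 kJ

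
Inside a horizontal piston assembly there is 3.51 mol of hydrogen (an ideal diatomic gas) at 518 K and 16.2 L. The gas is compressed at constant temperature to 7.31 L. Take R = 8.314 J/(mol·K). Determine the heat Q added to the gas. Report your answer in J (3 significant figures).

Q ≈ -12000 J

Isothermal ⇒ ΔU = 0, so Q = W = nRT ln(V₂/V₁).
Q = (3.51)(8.314)(518) ln(7.31/16.2) = 15116 × -0.7958 = -12029 J.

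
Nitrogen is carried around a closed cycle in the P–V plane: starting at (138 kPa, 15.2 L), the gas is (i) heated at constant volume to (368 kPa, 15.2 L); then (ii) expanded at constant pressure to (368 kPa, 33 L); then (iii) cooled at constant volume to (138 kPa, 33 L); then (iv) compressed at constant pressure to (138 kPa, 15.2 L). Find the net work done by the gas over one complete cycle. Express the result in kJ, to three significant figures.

Constant-volume legs do no work.
W(ii) = (368)(33 − 15.2) = 6550 J; W(iv) = (138)(15.2 − 33) = -2456 J.
W_net = 6550 − 2456 = 4094 J (the clockwise enclosed area).

W_net ≈ 4.09 kJ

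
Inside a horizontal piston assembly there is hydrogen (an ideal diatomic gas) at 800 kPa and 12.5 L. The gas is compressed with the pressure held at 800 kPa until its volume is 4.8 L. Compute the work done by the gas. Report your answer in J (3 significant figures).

Isobaric: W = P ΔV.
W = (800 kPa)(4.8 − 12.5 L) = (800)(-7.7) = -6160 J.

W ≈ -6160 J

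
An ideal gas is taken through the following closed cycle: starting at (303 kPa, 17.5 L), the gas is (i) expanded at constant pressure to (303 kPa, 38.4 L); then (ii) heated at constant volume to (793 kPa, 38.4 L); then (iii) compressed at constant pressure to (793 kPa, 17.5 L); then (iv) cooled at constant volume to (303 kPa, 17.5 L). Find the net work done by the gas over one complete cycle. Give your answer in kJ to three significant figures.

Constant-volume legs do no work.
W(i) = (303)(38.4 − 17.5) = 6333 J; W(iii) = (793)(17.5 − 38.4) = -16574 J.
W_net = 6333 − 16574 = -10241 J (the counter-clockwise enclosed area).

W_net ≈ -10.2 kJ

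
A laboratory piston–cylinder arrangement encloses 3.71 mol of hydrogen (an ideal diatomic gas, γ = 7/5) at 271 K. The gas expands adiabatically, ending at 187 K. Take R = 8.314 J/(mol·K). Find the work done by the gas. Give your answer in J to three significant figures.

Adiabatic ⇒ Q = 0, so W_by = −ΔU = nCᵥ(T₁ − T₂).
Cᵥ = 5R/2 = 20.79 J/(mol·K).
W = (3.71)(20.79)(271 − 187) = 6477 J.

W ≈ 6480 J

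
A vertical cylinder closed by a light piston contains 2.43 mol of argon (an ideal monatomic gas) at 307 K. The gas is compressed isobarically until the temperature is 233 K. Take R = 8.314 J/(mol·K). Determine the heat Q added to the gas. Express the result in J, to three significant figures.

Isobaric: W = nRΔT = (2.43)(8.314)(-74) = -1495 J.
ΔU = nCᵥΔT with Cᵥ = 3R/2: ΔU = (2.43)(12.47)(-74) = -2243 J.
Q = ΔU + W = -2243 − 1495 = -3738 J.

Q ≈ -3740 J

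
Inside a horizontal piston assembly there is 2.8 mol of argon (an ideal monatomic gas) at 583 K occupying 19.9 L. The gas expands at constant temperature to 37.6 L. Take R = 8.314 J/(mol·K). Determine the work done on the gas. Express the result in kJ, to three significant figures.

W ≈ -8.64 kJ

Isothermal: W = nRT ln(V₂/V₁).
W = (2.8)(8.314)(583) × ln(37.6/19.9)
  = 13572 × 0.6363
W_by_gas = 8636 J; work on gas = −W_by = -8636 J.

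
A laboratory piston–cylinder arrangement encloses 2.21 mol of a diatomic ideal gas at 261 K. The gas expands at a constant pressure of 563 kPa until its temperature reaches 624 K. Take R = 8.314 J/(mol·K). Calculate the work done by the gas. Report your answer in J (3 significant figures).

W ≈ 6670 J

Isobaric: W = P ΔV = nR ΔT.
W = (2.21)(8.314)(624 − 261) = 6670 J.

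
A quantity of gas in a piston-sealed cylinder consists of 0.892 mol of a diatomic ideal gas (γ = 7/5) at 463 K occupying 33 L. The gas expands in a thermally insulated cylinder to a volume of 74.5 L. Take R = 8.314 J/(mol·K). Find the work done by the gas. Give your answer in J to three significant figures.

W ≈ 2390 J

Adiabatic: TV^(γ−1) = const with γ = 7/5.
T₂ = T₁ (V₁/V₂)^(γ−1) = 463 × (33/74.5)^0.4 = 463 × 0.722 = 334.3 K.
W_by = nCᵥ(T₁ − T₂) = (0.892)(20.79)(463 − 334.3) = 2386 J.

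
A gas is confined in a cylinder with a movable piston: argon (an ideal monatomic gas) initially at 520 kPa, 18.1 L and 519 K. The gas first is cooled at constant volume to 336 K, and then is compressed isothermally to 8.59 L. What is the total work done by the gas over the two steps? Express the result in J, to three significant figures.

W_total ≈ -4540 J

Step 1 (isochoric): W = 0 (constant volume).
After step 1: P = 336.6 kPa (V unchanged).
Step 2 (isothermal): W = P₁V₁ ln(V₂/V₁) = (6093) ln(8.59/18.1) = -4541 J.
W_total = 0 − 4541 = -4541 J.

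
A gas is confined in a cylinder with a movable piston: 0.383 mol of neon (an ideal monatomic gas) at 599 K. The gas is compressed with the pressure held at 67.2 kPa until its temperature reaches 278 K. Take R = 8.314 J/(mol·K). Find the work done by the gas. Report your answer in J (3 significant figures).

W ≈ -1020 J

Isobaric: W = P ΔV = nR ΔT.
W = (0.383)(8.314)(278 − 599) = -1022 J.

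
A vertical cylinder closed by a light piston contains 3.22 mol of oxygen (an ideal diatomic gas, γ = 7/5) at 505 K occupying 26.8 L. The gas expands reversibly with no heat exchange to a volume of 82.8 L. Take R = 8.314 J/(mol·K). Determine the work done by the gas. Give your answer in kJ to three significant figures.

W ≈ 12.3 kJ

Adiabatic: TV^(γ−1) = const with γ = 7/5.
T₂ = T₁ (V₁/V₂)^(γ−1) = 505 × (26.8/82.8)^0.4 = 505 × 0.6369 = 321.6 K.
W_by = nCᵥ(T₁ − T₂) = (3.22)(20.79)(505 − 321.6) = 12274 J.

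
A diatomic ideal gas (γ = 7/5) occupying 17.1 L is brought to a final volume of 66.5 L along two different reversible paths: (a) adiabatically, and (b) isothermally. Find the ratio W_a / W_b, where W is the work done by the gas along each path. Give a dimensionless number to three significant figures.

Path (a) adiabatic: W = P₁V₁(1 − (V₁/V₂)^(γ−1))/(γ−1) → W_a/(P₁V₁) = 1.048.
Path (b) isothermal: W = P₁V₁ ln(V₂/V₁) → W_b/(P₁V₁) = 1.358.
W_a / W_b = 1.048 / 1.358 = 0.7715.

W_a / W_b ≈ 0.772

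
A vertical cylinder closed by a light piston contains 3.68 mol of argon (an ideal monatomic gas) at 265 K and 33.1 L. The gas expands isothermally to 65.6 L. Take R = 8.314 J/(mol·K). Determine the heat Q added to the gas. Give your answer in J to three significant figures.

Isothermal ⇒ ΔU = 0, so Q = W = nRT ln(V₂/V₁).
Q = (3.68)(8.314)(265) ln(65.6/33.1) = 8108 × 0.684 = 5546 J.

Q ≈ 5550 J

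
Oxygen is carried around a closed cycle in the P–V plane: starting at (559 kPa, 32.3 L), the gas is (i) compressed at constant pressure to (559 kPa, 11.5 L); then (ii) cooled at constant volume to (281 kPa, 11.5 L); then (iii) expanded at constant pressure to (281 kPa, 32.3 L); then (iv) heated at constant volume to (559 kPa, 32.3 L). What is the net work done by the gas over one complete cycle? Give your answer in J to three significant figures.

W_net ≈ -5780 J

Constant-volume legs do no work.
W(i) = (559)(11.5 − 32.3) = -11627 J; W(iii) = (281)(32.3 − 11.5) = 5845 J.
W_net = -11627 + 5845 = -5782 J (the counter-clockwise enclosed area).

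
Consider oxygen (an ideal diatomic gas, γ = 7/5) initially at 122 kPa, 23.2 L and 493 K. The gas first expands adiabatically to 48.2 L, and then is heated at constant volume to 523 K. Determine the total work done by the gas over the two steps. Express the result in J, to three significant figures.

W_total ≈ 1790 J

Step 1 (adiabatic): W = (P₁V₁ − P₂V₂)/(γ−1) = (2830 − 2113)/0.4 = 1794 J.
Step 2 (isochoric): W = 0 (constant volume).
W_total = 1794 + 0 = 1794 J.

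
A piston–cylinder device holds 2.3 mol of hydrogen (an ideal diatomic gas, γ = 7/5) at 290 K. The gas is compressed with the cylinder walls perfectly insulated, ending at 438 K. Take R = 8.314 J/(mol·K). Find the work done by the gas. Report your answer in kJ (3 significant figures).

W ≈ -7.08 kJ

Adiabatic ⇒ Q = 0, so W_by = −ΔU = nCᵥ(T₁ − T₂).
Cᵥ = 5R/2 = 20.79 J/(mol·K).
W = (2.3)(20.79)(290 − 438) = -7075 J.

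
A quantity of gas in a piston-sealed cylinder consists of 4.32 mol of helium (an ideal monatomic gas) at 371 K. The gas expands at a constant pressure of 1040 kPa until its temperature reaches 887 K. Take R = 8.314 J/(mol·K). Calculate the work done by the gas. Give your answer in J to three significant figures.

W ≈ 18500 J

Isobaric: W = P ΔV = nR ΔT.
W = (4.32)(8.314)(887 − 371) = 18533 J.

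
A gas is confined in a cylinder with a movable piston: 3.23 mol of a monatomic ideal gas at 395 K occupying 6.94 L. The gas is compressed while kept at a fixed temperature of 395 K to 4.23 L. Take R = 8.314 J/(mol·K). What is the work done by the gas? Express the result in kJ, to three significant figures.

Isothermal: W = nRT ln(V₂/V₁).
W = (3.23)(8.314)(395) × ln(4.23/6.94)
  = 10607 × -0.4951
W_by_gas = -5252 J.

W ≈ -5.25 kJ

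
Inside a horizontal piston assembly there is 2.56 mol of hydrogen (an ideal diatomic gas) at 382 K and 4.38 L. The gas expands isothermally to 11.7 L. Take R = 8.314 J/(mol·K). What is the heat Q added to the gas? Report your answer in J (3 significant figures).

Q ≈ 7990 J

Isothermal ⇒ ΔU = 0, so Q = W = nRT ln(V₂/V₁).
Q = (2.56)(8.314)(382) ln(11.7/4.38) = 8130 × 0.9825 = 7988 J.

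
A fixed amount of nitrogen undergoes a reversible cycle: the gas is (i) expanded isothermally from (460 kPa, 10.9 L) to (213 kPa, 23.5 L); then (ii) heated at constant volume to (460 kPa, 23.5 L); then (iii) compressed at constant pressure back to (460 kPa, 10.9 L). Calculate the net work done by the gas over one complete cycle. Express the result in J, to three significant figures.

W_net ≈ -1940 J

Leg (i): W = PᵢVᵢ ln(V_f/Vᵢ) = (5014) ln(23.5/10.9) = 3852 J.
Leg (ii): W = 0.
Leg (iii): W = PΔV = (460)(10.9 − 23.5) = -5796 J.
W_net = 3852 − 5796 = -1944 J.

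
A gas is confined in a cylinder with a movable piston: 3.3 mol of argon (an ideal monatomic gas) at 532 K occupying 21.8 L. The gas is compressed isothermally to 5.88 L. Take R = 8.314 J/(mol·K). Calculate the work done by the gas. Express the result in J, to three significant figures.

W ≈ -19100 J

Isothermal: W = nRT ln(V₂/V₁).
W = (3.3)(8.314)(532) × ln(5.88/21.8)
  = 14596 × -1.31
W_by_gas = -19126 J.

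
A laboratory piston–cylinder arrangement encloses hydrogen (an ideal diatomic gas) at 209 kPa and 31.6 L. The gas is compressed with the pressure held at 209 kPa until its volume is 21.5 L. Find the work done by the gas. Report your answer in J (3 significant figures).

Isobaric: W = P ΔV.
W = (209 kPa)(21.5 − 31.6 L) = (209)(-10.1) = -2111 J.

W ≈ -2110 J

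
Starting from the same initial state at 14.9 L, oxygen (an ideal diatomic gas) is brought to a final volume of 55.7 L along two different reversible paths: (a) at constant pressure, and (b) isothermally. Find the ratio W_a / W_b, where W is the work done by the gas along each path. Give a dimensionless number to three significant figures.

Path (a) isobaric: W = P₁(V₂ − V₁) → W_a/(P₁V₁) = 2.738.
Path (b) isothermal: W = P₁V₁ ln(V₂/V₁) → W_b/(P₁V₁) = 1.319.
W_a / W_b = 2.738 / 1.319 = 2.077.

W_a / W_b ≈ 2.08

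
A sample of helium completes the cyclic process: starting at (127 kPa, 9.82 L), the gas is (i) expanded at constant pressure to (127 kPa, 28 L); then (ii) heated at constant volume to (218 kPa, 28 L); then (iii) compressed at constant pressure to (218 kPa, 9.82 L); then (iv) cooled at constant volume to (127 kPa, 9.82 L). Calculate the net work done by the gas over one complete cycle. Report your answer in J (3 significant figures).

Constant-volume legs do no work.
W(i) = (127)(28 − 9.82) = 2309 J; W(iii) = (218)(9.82 − 28) = -3963 J.
W_net = 2309 − 3963 = -1654 J (the counter-clockwise enclosed area).

W_net ≈ -1650 J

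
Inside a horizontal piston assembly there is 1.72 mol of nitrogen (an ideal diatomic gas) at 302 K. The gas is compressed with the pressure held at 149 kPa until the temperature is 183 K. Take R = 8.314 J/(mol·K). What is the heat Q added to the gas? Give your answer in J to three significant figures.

Isobaric: W = nRΔT = (1.72)(8.314)(-119) = -1702 J.
ΔU = nCᵥΔT with Cᵥ = 5R/2: ΔU = (1.72)(20.79)(-119) = -4254 J.
Q = ΔU + W = -4254 − 1702 = -5956 J.

Q ≈ -5960 J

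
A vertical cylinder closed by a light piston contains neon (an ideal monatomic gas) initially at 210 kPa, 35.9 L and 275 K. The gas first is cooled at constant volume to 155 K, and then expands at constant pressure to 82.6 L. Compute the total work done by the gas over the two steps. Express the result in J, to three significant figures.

W_total ≈ 5530 J

Step 1 (isochoric): W = 0 (constant volume).
After step 1: P = 118.4 kPa (V unchanged).
Step 2 (isobaric): W = PΔV = (118.4 kPa)(82.6 − 35.9 L) = 5528 J.
W_total = 0 + 5528 = 5528 J.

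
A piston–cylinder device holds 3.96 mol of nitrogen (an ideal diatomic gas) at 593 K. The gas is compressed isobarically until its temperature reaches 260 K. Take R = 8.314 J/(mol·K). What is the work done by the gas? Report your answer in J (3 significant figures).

Isobaric: W = P ΔV = nR ΔT.
W = (3.96)(8.314)(260 − 593) = -10964 J.

W ≈ -11000 J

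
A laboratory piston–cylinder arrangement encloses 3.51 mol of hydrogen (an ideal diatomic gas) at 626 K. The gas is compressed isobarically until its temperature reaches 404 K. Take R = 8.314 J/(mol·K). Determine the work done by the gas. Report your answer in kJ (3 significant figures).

Isobaric: W = P ΔV = nR ΔT.
W = (3.51)(8.314)(404 − 626) = -6478 J.

W ≈ -6.48 kJ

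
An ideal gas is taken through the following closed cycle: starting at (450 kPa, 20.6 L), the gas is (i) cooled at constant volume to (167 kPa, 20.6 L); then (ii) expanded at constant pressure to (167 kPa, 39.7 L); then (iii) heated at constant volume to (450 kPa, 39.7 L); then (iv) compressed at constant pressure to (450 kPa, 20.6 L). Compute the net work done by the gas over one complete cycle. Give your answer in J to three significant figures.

W_net ≈ -5410 J

Constant-volume legs do no work.
W(ii) = (167)(39.7 − 20.6) = 3190 J; W(iv) = (450)(20.6 − 39.7) = -8595 J.
W_net = 3190 − 8595 = -5405 J (the counter-clockwise enclosed area).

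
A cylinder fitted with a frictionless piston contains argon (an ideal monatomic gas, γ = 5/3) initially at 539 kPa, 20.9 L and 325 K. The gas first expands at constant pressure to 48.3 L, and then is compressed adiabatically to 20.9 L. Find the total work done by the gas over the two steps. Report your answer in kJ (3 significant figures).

Step 1 (isobaric): W = PΔV = (539 kPa)(48.3 − 20.9 L) = 14769 J.
After step 1: P = 539 kPa, V = 48.3 L, T = 751.1 K.
Step 2 (adiabatic): W = (P₁V₁ − P₂V₂)/(γ−1) = (26034 − 45506)/0.667 = -29209 J.
W_total = 14769 − 29209 = -14440 J.

W_total ≈ -14.4 kJ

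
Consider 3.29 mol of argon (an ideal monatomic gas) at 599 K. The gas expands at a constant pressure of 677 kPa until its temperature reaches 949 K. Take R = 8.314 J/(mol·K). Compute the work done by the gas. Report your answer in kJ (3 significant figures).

Isobaric: W = P ΔV = nR ΔT.
W = (3.29)(8.314)(949 − 599) = 9574 J.

W ≈ 9.57 kJ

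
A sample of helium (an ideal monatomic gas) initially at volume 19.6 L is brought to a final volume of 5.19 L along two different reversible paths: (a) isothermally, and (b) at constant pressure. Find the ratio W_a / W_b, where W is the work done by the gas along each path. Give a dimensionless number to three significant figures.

W_a / W_b ≈ 1.81

Path (a) isothermal: W = P₁V₁ ln(V₂/V₁) → W_a/(P₁V₁) = -1.329.
Path (b) isobaric: W = P₁(V₂ − V₁) → W_b/(P₁V₁) = -0.7352.
W_a / W_b = -1.329 / -0.7352 = 1.807.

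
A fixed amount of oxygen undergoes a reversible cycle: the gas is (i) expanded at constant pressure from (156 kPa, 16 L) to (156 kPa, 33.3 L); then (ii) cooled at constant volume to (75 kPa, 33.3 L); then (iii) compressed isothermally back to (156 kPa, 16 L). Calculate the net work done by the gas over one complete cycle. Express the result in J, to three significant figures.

W_net ≈ 868 J

Leg (i): W = PΔV = (156)(33.3 − 16) = 2699 J.
Leg (ii): W = 0.
Leg (iii): W = PᵢVᵢ ln(V_f/Vᵢ) = (2498) ln(16/33.3) = -1831 J.
W_net = 2699 − 1831 = 868.2 J.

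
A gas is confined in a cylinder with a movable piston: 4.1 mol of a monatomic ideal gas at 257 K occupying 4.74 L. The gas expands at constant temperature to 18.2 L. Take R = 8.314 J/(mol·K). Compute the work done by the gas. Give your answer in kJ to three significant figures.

W ≈ 11.8 kJ

Isothermal: W = nRT ln(V₂/V₁).
W = (4.1)(8.314)(257) × ln(18.2/4.74)
  = 8760 × 1.345
W_by_gas = 11786 J.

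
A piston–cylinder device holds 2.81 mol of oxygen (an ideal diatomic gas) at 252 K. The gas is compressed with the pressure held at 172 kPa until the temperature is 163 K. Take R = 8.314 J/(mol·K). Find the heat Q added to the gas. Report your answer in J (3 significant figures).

Q ≈ -7280 J

Isobaric: W = nRΔT = (2.81)(8.314)(-89) = -2079 J.
ΔU = nCᵥΔT with Cᵥ = 5R/2: ΔU = (2.81)(20.79)(-89) = -5198 J.
Q = ΔU + W = -5198 − 2079 = -7277 J.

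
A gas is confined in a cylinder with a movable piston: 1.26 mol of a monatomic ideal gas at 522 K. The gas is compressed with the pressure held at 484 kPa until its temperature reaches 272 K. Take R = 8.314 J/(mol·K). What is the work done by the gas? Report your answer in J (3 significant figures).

Isobaric: W = P ΔV = nR ΔT.
W = (1.26)(8.314)(272 − 522) = -2619 J.

W ≈ -2620 J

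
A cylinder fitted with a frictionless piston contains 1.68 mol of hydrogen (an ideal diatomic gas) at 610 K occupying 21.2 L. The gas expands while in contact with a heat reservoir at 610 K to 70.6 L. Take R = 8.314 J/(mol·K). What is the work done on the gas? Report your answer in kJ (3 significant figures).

Isothermal: W = nRT ln(V₂/V₁).
W = (1.68)(8.314)(610) × ln(70.6/21.2)
  = 8520 × 1.203
W_by_gas = 10250 J; work on gas = −W_by = -10250 J.

W ≈ -10.3 kJ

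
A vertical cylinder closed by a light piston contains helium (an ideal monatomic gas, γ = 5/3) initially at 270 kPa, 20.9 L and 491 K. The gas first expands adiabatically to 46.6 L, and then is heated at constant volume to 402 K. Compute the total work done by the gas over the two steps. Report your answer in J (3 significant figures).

Step 1 (adiabatic): W = (P₁V₁ − P₂V₂)/(γ−1) = (5643 − 3306)/0.667 = 3505 J.
Step 2 (isochoric): W = 0 (constant volume).
W_total = 3505 + 0 = 3505 J.

W_total ≈ 3500 J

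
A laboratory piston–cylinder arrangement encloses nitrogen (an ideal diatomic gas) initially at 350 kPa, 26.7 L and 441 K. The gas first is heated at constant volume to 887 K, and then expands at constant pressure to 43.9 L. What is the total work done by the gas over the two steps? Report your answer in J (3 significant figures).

Step 1 (isochoric): W = 0 (constant volume).
After step 1: P = 704 kPa (V unchanged).
Step 2 (isobaric): W = PΔV = (704 kPa)(43.9 − 26.7 L) = 12108 J.
W_total = 0 + 12108 = 12108 J.

W_total ≈ 12100 J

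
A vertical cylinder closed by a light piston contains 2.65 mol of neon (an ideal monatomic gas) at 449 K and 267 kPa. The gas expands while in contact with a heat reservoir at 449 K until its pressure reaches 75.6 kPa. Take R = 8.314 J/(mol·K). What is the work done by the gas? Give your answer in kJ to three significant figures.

Isothermal process: W = nRT ln(V₂/V₁) = nRT ln(P₁/P₂).
W = (2.65)(8.314)(449) × ln(267/75.6)
  = 9892 × ln(3.532) = 9892 × 1.262
W_by_gas = 12482 J.

W ≈ 12.5 kJ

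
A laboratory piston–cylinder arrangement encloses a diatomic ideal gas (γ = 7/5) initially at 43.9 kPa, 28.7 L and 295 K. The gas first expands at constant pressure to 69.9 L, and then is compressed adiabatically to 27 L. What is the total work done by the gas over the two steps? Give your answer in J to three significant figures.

Step 1 (isobaric): W = PΔV = (43.9 kPa)(69.9 − 28.7 L) = 1809 J.
After step 1: P = 43.9 kPa, V = 69.9 L, T = 718.5 K.
Step 2 (adiabatic): W = (P₁V₁ − P₂V₂)/(γ−1) = (3069 − 4489)/0.4 = -3552 J.
W_total = 1809 − 3552 = -1743 J.

W_total ≈ -1740 J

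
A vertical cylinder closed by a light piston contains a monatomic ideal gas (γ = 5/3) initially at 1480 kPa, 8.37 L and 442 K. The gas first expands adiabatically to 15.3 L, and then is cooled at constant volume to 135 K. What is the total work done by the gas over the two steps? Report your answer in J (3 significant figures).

W_total ≈ 6150 J

Step 1 (adiabatic): W = (P₁V₁ − P₂V₂)/(γ−1) = (12388 − 8286)/0.667 = 6152 J.
Step 2 (isochoric): W = 0 (constant volume).
W_total = 6152 + 0 = 6152 J.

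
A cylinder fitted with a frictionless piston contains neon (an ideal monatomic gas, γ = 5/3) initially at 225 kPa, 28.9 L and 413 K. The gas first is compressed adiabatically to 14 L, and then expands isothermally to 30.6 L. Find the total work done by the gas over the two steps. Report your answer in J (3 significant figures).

W_total ≈ 2180 J

Step 1 (adiabatic): W = (P₁V₁ − P₂V₂)/(γ−1) = (6502 − 10542)/0.667 = -6059 J.
After step 1: P = 753 kPa, V = 14 L, T = 669.6 K.
Step 2 (isothermal): W = P₁V₁ ln(V₂/V₁) = (10542) ln(30.6/14) = 8243 J.
W_total = -6059 + 8243 = 2184 J.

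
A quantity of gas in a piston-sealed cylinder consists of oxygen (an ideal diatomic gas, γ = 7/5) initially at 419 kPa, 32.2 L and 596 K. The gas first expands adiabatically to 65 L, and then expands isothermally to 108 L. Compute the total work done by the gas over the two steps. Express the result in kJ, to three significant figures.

Step 1 (adiabatic): W = (P₁V₁ − P₂V₂)/(γ−1) = (13492 − 10187)/0.4 = 8262 J.
After step 1: P = 156.7 kPa, V = 65 L, T = 450 K.
Step 2 (isothermal): W = P₁V₁ ln(V₂/V₁) = (10187) ln(108/65) = 5172 J.
W_total = 8262 + 5172 = 13434 J.

W_total ≈ 13.4 kJ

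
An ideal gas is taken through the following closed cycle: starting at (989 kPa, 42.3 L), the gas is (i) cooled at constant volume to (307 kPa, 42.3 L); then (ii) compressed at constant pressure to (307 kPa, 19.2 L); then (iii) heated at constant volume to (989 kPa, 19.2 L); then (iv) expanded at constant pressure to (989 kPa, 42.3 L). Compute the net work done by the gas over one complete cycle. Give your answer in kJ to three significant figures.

Constant-volume legs do no work.
W(ii) = (307)(19.2 − 42.3) = -7092 J; W(iv) = (989)(42.3 − 19.2) = 22846 J.
W_net = -7092 + 22846 = 15754 J (the clockwise enclosed area).

W_net ≈ 15.8 kJ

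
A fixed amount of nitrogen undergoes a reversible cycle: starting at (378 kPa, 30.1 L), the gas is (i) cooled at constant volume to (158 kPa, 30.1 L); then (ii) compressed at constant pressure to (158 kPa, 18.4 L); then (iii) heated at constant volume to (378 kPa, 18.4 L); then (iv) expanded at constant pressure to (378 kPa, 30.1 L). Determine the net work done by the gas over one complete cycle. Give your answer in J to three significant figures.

W_net ≈ 2570 J

Constant-volume legs do no work.
W(ii) = (158)(18.4 − 30.1) = -1849 J; W(iv) = (378)(30.1 − 18.4) = 4423 J.
W_net = -1849 + 4423 = 2574 J (the clockwise enclosed area).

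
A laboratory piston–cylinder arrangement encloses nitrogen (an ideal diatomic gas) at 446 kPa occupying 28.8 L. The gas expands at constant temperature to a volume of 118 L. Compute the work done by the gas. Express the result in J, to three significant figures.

W ≈ 18100 J

Isothermal: W = nRT ln(V₂/V₁) = P₁V₁ ln(V₂/V₁).
P₁V₁ = (446 kPa)(28.8 L) = 12845 J.
W = 12845 × ln(118/28.8) = 12845 × 1.41
W_by_gas = 18115 J.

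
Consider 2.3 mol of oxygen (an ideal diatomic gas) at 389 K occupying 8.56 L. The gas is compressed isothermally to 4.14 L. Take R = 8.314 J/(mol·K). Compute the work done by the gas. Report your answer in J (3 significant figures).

Isothermal: W = nRT ln(V₂/V₁).
W = (2.3)(8.314)(389) × ln(4.14/8.56)
  = 7439 × -0.7264
W_by_gas = -5403 J.

W ≈ -5400 J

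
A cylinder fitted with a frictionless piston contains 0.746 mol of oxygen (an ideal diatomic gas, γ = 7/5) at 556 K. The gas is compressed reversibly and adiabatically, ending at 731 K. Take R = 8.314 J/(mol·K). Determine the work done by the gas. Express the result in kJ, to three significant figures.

Adiabatic ⇒ Q = 0, so W_by = −ΔU = nCᵥ(T₁ − T₂).
Cᵥ = 5R/2 = 20.79 J/(mol·K).
W = (0.746)(20.79)(556 − 731) = -2713 J.

W ≈ -2.71 kJ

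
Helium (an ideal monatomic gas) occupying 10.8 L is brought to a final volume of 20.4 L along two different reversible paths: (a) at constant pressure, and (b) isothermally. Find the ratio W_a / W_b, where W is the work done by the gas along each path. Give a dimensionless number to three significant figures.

W_a / W_b ≈ 1.40

Path (a) isobaric: W = P₁(V₂ − V₁) → W_a/(P₁V₁) = 0.8889.
Path (b) isothermal: W = P₁V₁ ln(V₂/V₁) → W_b/(P₁V₁) = 0.636.
W_a / W_b = 0.8889 / 0.636 = 1.398.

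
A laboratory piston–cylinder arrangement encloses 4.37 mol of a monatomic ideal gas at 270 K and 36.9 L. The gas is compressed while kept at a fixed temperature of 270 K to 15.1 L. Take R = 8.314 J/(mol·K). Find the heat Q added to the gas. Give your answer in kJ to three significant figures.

Q ≈ -8.77 kJ

Isothermal ⇒ ΔU = 0, so Q = W = nRT ln(V₂/V₁).
Q = (4.37)(8.314)(270) ln(15.1/36.9) = 9810 × -0.8935 = -8765 J.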